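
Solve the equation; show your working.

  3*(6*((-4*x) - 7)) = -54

Step 1. [3*(6*((-4*x) - 7)) = -54] 3·(inner) — divide through by 3. So div: 6*((-4*x) - 7) = -18.
Step 2. [6*((-4*x) - 7) = -18] leading coefficient 6: divide by 6 ⇒ div: (-4*x) - 7 = -3.
Step 3. [(-4*x) - 7 = -3] 7 comes off first (add 7) ⇒ sub: -4*x = 4.
Step 4. [-4*x = 4] divide by the outer -4 ⇒ div: x = -1.

Answer: x ∈ {-1}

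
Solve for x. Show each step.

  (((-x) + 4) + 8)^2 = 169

Step 1. [(((-x) + 4) + 8)^2 = 169] LHS squared, RHS 169 ≥ 0: apply √ (±). So sqrt: ((-x) + 4) + 8 = 13 or -13.
Step 2. [((-x) + 4) + 8 = 13 or -13] subtract 8: x sits inside (… + 8) ⇒ sub: (-x) + 4 = 5 or -21.
Step 3. [(-x) + 4 = 5 or -21] the outer +4 inverts by subtracting 4. So sub: -x = 1 or -25.
Step 4. [-x = 1 or -25] LHS negated; negate both sides. So neg: x = -1 or 25.

Answer: x ∈ {-1, 25}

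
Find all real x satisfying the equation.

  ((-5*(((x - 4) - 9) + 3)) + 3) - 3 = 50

Step 1. [((-5*(((x - 4) - 9) + 3)) + 3) - 3 = 50] the outer -3 inverts by adding 3, so sub: (-5*(((x - 4) - 9) + 3)) + 3 = 53.
Step 2. [(-5*(((x - 4) - 9) + 3)) + 3 = 53] subtract 3: x sits inside (… + 3). So sub: -5*(((x - 4) - 9) + 3) = 50.
Step 3. [-5*(((x - 4) - 9) + 3) = 50] -5·(inner) — divide through by -5 ⇒ div: ((x - 4) - 9) + 3 = -10.
Step 4. [((x - 4) - 9) + 3 = -10] peel the +3: subtract 3 from each side ⇒ sub: (x - 4) - 9 = -13.
Step 5. [(x - 4) - 9 = -13] 9 comes off first (add 9) ⇒ sub: x - 4 = -4.
Step 6. [x - 4 = -4] -4 is outermost — add 4 both sides. So sub: x = 0.

Answer: x ∈ {0}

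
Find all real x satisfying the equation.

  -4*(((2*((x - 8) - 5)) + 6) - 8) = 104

Step 1. [-4*(((2*((x - 8) - 5)) + 6) - 8) = 104] divide by the outer -4. So div: ((2*((x - 8) - 5)) + 6) - 8 = -26.
Step 2. [((2*((x - 8) - 5)) + 6) - 8 = -26] add 8: x sits inside (… - 8), so sub: (2*((x - 8) - 5)) + 6 = -18.
Step 3. [(2*((x - 8) - 5)) + 6 = -18] 2 | LHS and 2 | -18: pull 2 out. So factor: ((x - 8) - 5) + 3 = -9.
Step 4. [((x - 8) - 5) + 3 = -9] the outer +3 inverts by subtracting 3. So sub: (x - 8) - 5 = -12.
Step 5. [(x - 8) - 5 = -12] the outer -5 inverts by adding 5, so sub: x - 8 = -7.
Step 6. [x - 8 = -7] peel the -8: add 8 from each side ⇒ sub: x = 1.

Answer: x ∈ {1}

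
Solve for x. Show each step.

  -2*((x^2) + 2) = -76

Step 1. [-2*((x^2) + 2) = -76] -2 out front; divide by -2 ⇒ div: (x^2) + 2 = 38.
Step 2. [(x^2) + 2 = 38] +2 is outermost — subtract 2 both sides, so sub: x^2 = 36.
Step 3. [x^2 = 36] 36 ≥ 0, LHS is (·)² — take ±√ ⇒ sqrt: x = 6 or -6.

Answer: x ∈ {-6, 6}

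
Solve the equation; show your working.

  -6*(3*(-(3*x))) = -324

Step 1. [-6*(3*(-(3*x))) = -324] divide by the outer -6. So div: 3*(-(3*x)) = 54.
Step 2. [3*(-(3*x)) = 54] 3·(inner) — divide through by 3. So div: -(3*x) = 18.
Step 3. [-(3*x) = 18] LHS negated; negate both sides. So neg: 3*x = -18.
Step 4. [3*x = -18] 3·(inner) — divide through by 3. So div: x = -6.

Answer: x ∈ {-6}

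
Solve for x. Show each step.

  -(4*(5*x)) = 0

Step 1. [-(4*(5*x)) = 0] LHS negated; negate both sides, so neg: 4*(5*x) = 0.
Step 2. [4*(5*x) = 0] 4 out front; divide by 4. So div: 5*x = 0.
Step 3. [5*x = 0] 5·(inner) — divide through by 5. So div: x = 0.

Answer: x ∈ {0}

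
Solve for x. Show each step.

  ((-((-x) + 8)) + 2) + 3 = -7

Step 1. [((-((-x) + 8)) + 2) + 3 = -7] the outer +3 inverts by subtracting 3 ⇒ sub: (-((-x) + 8)) + 2 = -10.
Step 2. [(-((-x) + 8)) + 2 = -10] +2 is outermost — subtract 2 both sides ⇒ sub: -((-x) + 8) = -12.
Step 3. [-((-x) + 8) = -12] flip signs both sides ⇒ neg: (-x) + 8 = 12.
Step 4. [(-x) + 8 = 12] the outer +8 inverts by subtracting 8, so sub: -x = 4.
Step 5. [-x = 4] leading − — multiply by −1. So neg: x = -4.

Answer: x ∈ {-4}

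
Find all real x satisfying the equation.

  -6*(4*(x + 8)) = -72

Step 1. [-6*(4*(x + 8)) = -72] divide by the outer -6 ⇒ div: 4*(x + 8) = 12.
Step 2. [4*(x + 8) = 12] leading coefficient 4: divide by 4 ⇒ div: x + 8 = 3.
Step 3. [x + 8 = 3] peel the +8: subtract 8 from each side. So sub: x = -5.

Answer: x ∈ {-5}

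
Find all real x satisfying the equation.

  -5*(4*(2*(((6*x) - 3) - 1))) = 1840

Step 1. [-5*(4*(2*(((6*x) - 3) - 1))) = 1840] -5 out front; divide by -5 ⇒ div: 4*(2*(((6*x) - 3) - 1)) = -368.
Step 2. [4*(2*(((6*x) - 3) - 1)) = -368] leading coefficient 4: divide by 4, so div: 2*(((6*x) - 3) - 1) = -92.
Step 3. [2*(((6*x) - 3) - 1) = -92] LHS = 2·(…); ÷2 both sides. So div: ((6*x) - 3) - 1 = -46.
Step 4. [((6*x) - 3) - 1 = -46] -1 is outermost — add 1 both sides, so sub: (6*x) - 3 = -45.
Step 5. [(6*x) - 3 = -45] add 3: x sits inside (… - 3), so sub: 6*x = -42.
Step 6. [6*x = -42] leading coefficient 6: divide by 6. So div: x = -7.

Answer: x ∈ {-7}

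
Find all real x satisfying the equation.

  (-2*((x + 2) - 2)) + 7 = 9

Step 1. [(-2*((x + 2) - 2)) + 7 = 9] 7 comes off first (subtract 7). So sub: -2*((x + 2) - 2) = 2.
Step 2. [-2*((x + 2) - 2) = 2] leading coefficient -2: divide by -2, so div: (x + 2) - 2 = -1.
Step 3. [(x + 2) - 2 = -1] -2 is outermost — add 2 both sides ⇒ sub: x + 2 = 1.
Step 4. [x + 2 = 1] +2 is outermost — subtract 2 both sides. So sub: x = -1.

Answer: x ∈ {-1}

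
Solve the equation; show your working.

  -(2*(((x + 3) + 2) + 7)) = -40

Step 1. [-(2*(((x + 3) + 2) + 7)) = -40] leading − — multiply by −1 ⇒ neg: 2*(((x + 3) + 2) + 7) = 40.
Step 2. [2*(((x + 3) + 2) + 7) = 40] 2·(inner) — divide through by 2. So div: ((x + 3) + 2) + 7 = 20.
Step 3. [((x + 3) + 2) + 7 = 20] +7 is outermost — subtract 7 both sides, so sub: (x + 3) + 2 = 13.
Step 4. [(x + 3) + 2 = 13] +2 is outermost — subtract 2 both sides. So sub: x + 3 = 11.
Step 5. [x + 3 = 11] +3 is outermost — subtract 3 both sides ⇒ sub: x = 8.

Answer: x ∈ {8}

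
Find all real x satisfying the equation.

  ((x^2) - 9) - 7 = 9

Step 1. [((x^2) - 9) - 7 = 9] add 7: x sits inside (… - 7), so sub: (x^2) - 9 = 16.
Step 2. [(x^2) - 9 = 16] -9 is outermost — add 9 both sides, so sub: x^2 = 25.
Step 3. [x^2 = 25] √ both sides: 25 ≥ 0 gives two branches. So sqrt: x = 5 or -5.

Answer: x ∈ {-5, 5}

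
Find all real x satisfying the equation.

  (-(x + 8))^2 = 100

Step 1. [(-(x + 8))^2 = 100] √ both sides: 100 ≥ 0 gives two branches, so sqrt: -(x + 8) = 10 or -10.
Step 2. [-(x + 8) = 10 or -10] LHS negated; negate both sides, so neg: x + 8 = -10 or 10.
Step 3. [x + 8 = -10 or 10] 8 comes off first (subtract 8) ⇒ sub: x = -18 or 2.

Answer: x ∈ {-18, 2}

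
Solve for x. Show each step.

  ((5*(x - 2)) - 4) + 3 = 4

Step 1. [((5*(x - 2)) - 4) + 3 = 4] peel the +3: subtract 3 from each side ⇒ sub: (5*(x - 2)) - 4 = 1.
Step 2. [(5*(x - 2)) - 4 = 1] the outer -4 inverts by adding 4 ⇒ sub: 5*(x - 2) = 5.
Step 3. [5*(x - 2) = 5] 5·(inner) — divide through by 5. So div: x - 2 = 1.
Step 4. [x - 2 = 1] the outer -2 inverts by adding 2 ⇒ sub: x = 3.

Answer: x ∈ {3}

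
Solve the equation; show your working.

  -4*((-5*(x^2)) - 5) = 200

Step 1. [-4*((-5*(x^2)) - 5) = 200] -4 out front; divide by -4. So div: (-5*(x^2)) - 5 = -50.
Step 2. [(-5*(x^2)) - 5 = -50] -5 divides every term; factor it out ⇒ factor: (x^2) + 1 = 10.
Step 3. [(x^2) + 1 = 10] 1 comes off first (subtract 1) ⇒ sub: x^2 = 9.
Step 4. [x^2 = 9] LHS squared, RHS 9 ≥ 0: apply √ (±) ⇒ sqrt: x = 3 or -3.

Answer: x ∈ {-3, 3}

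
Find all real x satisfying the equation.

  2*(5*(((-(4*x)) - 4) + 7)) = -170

Step 1. [2*(5*(((-(4*x)) - 4) + 7)) = -170] leading coefficient 2: divide by 2 ⇒ div: 5*(((-(4*x)) - 4) + 7) = -85.
Step 2. [5*(((-(4*x)) - 4) + 7) = -85] divide by the outer 5 ⇒ div: ((-(4*x)) - 4) + 7 = -17.
Step 3. [((-(4*x)) - 4) + 7 = -17] subtract 7: x sits inside (… + 7), so sub: (-(4*x)) - 4 = -24.
Step 4. [(-(4*x)) - 4 = -24] 4 comes off first (add 4) ⇒ sub: -(4*x) = -20.
Step 5. [-(4*x) = -20] flip signs both sides. So neg: 4*x = 20.
Step 6. [4*x = 20] 4 out front; divide by 4. So div: x = 5.

Answer: x ∈ {5}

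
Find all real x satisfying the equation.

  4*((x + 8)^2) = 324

Step 1. [4*((x + 8)^2) = 324] leading coefficient 4: divide by 4. So div: (x + 8)^2 = 81.
Step 2. [(x + 8)^2 = 81] LHS squared, RHS 81 ≥ 0: apply √ (±) ⇒ sqrt: x + 8 = 9 or -9.
Step 3. [x + 8 = 9 or -9] +8 is outermost — subtract 8 both sides ⇒ sub: x = 1 or -17.

Answer: x ∈ {-17, 1}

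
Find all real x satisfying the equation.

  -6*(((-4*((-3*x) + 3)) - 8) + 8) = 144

Step 1. [-6*(((-4*((-3*x) + 3)) - 8) + 8) = 144] -6·(inner) — divide through by -6 ⇒ div: ((-4*((-3*x) + 3)) - 8) + 8 = -24.
Step 2. [((-4*((-3*x) + 3)) - 8) + 8 = -24] peel the +8: subtract 8 from each side ⇒ sub: (-4*((-3*x) + 3)) - 8 = -32.
Step 3. [(-4*((-3*x) + 3)) - 8 = -32] common factor -4 (LHS and -32) — divide through. So factor: ((-3*x) + 3) + 2 = 8.
Step 4. [((-3*x) + 3) + 2 = 8] 2 comes off first (subtract 2) ⇒ sub: (-3*x) + 3 = 6.
Step 5. [(-3*x) + 3 = 6] common factor -3 (LHS and 6) — divide through, so factor: x - 1 = -2.
Step 6. [x - 1 = -2] peel the -1: add 1 from each side ⇒ sub: x = -1.

Answer: x ∈ {-1}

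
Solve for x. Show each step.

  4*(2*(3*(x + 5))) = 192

Step 1. [4*(2*(3*(x + 5))) = 192] 4 out front; divide by 4, so div: 2*(3*(x + 5)) = 48.
Step 2. [2*(3*(x + 5)) = 48] 2 out front; divide by 2 ⇒ div: 3*(x + 5) = 24.
Step 3. [3*(x + 5) = 24] 3·(inner) — divide through by 3. So div: x + 5 = 8.
Step 4. [x + 5 = 8] 5 comes off first (subtract 5) ⇒ sub: x = 3.

Answer: x ∈ {3}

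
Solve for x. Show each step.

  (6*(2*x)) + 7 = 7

Step 1. [(6*(2*x)) + 7 = 7] subtract 7: x sits inside (… + 7). So sub: 6*(2*x) = 0.
Step 2. [6*(2*x) = 0] divide by the outer 6 ⇒ div: 2*x = 0.
Step 3. [2*x = 0] LHS = 2·(…); ÷2 both sides. So div: x = 0.

Answer: x ∈ {0}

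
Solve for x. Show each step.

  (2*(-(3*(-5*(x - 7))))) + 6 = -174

Step 1. [(2*(-(3*(-5*(x - 7))))) + 6 = -174] +6 is outermost — subtract 6 both sides. So sub: 2*(-(3*(-5*(x - 7)))) = -180.
Step 2. [2*(-(3*(-5*(x - 7)))) = -180] 2·(inner) — divide through by 2, so div: -(3*(-5*(x - 7))) = -90.
Step 3. [-(3*(-5*(x - 7))) = -90] flip signs both sides. So neg: 3*(-5*(x - 7)) = 90.
Step 4. [3*(-5*(x - 7)) = 90] leading coefficient 3: divide by 3. So div: -5*(x - 7) = 30.
Step 5. [-5*(x - 7) = 30] LHS = -5·(…); ÷-5 both sides, so div: x - 7 = -6.
Step 6. [x - 7 = -6] add 7: x sits inside (… - 7) ⇒ sub: x = 1.

Answer: x ∈ {1}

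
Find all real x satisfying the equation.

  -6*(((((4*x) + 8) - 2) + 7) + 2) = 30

Step 1. [-6*(((((4*x) + 8) - 2) + 7) + 2) = 30] -6 out front; divide by -6 ⇒ div: ((((4*x) + 8) - 2) + 7) + 2 = -5.
Step 2. [((((4*x) + 8) - 2) + 7) + 2 = -5] peel the +2: subtract 2 from each side, so sub: (((4*x) + 8) - 2) + 7 = -7.
Step 3. [(((4*x) + 8) - 2) + 7 = -7] 7 comes off first (subtract 7), so sub: ((4*x) + 8) - 2 = -14.
Step 4. [((4*x) + 8) - 2 = -14] peel the -2: add 2 from each side ⇒ sub: (4*x) + 8 = -12.
Step 5. [(4*x) + 8 = -12] +8 is outermost — subtract 8 both sides ⇒ sub: 4*x = -20.
Step 6. [4*x = -20] divide by the outer 4. So div: x = -5.

Answer: x ∈ {-5}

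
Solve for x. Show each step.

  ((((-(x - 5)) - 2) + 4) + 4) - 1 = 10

Step 1. [((((-(x - 5)) - 2) + 4) + 4) - 1 = 10] -1 is outermost — add 1 both sides, so sub: (((-(x - 5)) - 2) + 4) + 4 = 11.
Step 2. [(((-(x - 5)) - 2) + 4) + 4 = 11] subtract 4: x sits inside (… + 4). So sub: ((-(x - 5)) - 2) + 4 = 7.
Step 3. [((-(x - 5)) - 2) + 4 = 7] peel the +4: subtract 4 from each side, so sub: (-(x - 5)) - 2 = 3.
Step 4. [(-(x - 5)) - 2 = 3] -2 is outermost — add 2 both sides, so sub: -(x - 5) = 5.
Step 5. [-(x - 5) = 5] LHS negated; negate both sides, so neg: x - 5 = -5.
Step 6. [x - 5 = -5] 5 comes off first (add 5) ⇒ sub: x = 0.

Answer: x ∈ {0}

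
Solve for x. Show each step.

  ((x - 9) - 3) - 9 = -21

Step 1. [((x - 9) - 3) - 9 = -21] add 9: x sits inside (… - 9), so sub: (x - 9) - 3 = -12.
Step 2. [(x - 9) - 3 = -12] 3 comes off first (add 3). So sub: x - 9 = -9.
Step 3. [x - 9 = -9] the outer -9 inverts by adding 9, so sub: x = 0.

Answer: x ∈ {0}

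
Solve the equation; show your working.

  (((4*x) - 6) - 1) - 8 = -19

Step 1. [(((4*x) - 6) - 1) - 8 = -19] peel the -8: add 8 from each side. So sub: ((4*x) - 6) - 1 = -11.
Step 2. [((4*x) - 6) - 1 = -11] -1 is outermost — add 1 both sides, so sub: (4*x) - 6 = -10.
Step 3. [(4*x) - 6 = -10] peel the -6: add 6 from each side. So sub: 4*x = -4.
Step 4. [4*x = -4] LHS = 4·(…); ÷4 both sides, so div: x = -1.

Answer: x ∈ {-1}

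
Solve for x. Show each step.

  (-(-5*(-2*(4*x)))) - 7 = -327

Step 1. [(-(-5*(-2*(4*x)))) - 7 = -327] add 7: x sits inside (… - 7). So sub: -(-5*(-2*(4*x))) = -320.
Step 2. [-(-5*(-2*(4*x))) = -320] LHS negated; negate both sides, so neg: -5*(-2*(4*x)) = 320.
Step 3. [-5*(-2*(4*x)) = 320] divide by the outer -5, so div: -2*(4*x) = -64.
Step 4. [-2*(4*x) = -64] -2 out front; divide by -2 ⇒ div: 4*x = 32.
Step 5. [4*x = 32] divide by the outer 4. So div: x = 8.

Answer: x ∈ {8}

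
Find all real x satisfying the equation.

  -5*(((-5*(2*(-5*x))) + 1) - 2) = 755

Step 1. [-5*(((-5*(2*(-5*x))) + 1) - 2) = 755] divide by the outer -5 ⇒ div: ((-5*(2*(-5*x))) + 1) - 2 = -151.
Step 2. [((-5*(2*(-5*x))) + 1) - 2 = -151] add 2: x sits inside (… - 2) ⇒ sub: (-5*(2*(-5*x))) + 1 = -149.
Step 3. [(-5*(2*(-5*x))) + 1 = -149] 1 comes off first (subtract 1). So sub: -5*(2*(-5*x)) = -150.
Step 4. [-5*(2*(-5*x)) = -150] leading coefficient -5: divide by -5 ⇒ div: 2*(-5*x) = 30.
Step 5. [2*(-5*x) = 30] leading coefficient 2: divide by 2, so div: -5*x = 15.
Step 6. [-5*x = 15] leading coefficient -5: divide by -5. So div: x = -3.

Answer: x ∈ {-3}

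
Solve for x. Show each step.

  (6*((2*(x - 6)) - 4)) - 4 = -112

Step 1. [(6*((2*(x - 6)) - 4)) - 4 = -112] add 4: x sits inside (… - 4), so sub: 6*((2*(x - 6)) - 4) = -108.
Step 2. [6*((2*(x - 6)) - 4) = -108] LHS = 6·(…); ÷6 both sides ⇒ div: (2*(x - 6)) - 4 = -18.
Step 3. [(2*(x - 6)) - 4 = -18] the outer -4 inverts by adding 4 ⇒ sub: 2*(x - 6) = -14.
Step 4. [2*(x - 6) = -14] LHS = 2·(…); ÷2 both sides. So div: x - 6 = -7.
Step 5. [x - 6 = -7] peel the -6: add 6 from each side ⇒ sub: x = -1.

Answer: x ∈ {-1}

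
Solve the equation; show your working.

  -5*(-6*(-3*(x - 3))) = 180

Step 1. [-5*(-6*(-3*(x - 3))) = 180] divide by the outer -5, so div: -6*(-3*(x - 3)) = -36.
Step 2. [-6*(-3*(x - 3)) = -36] divide by the outer -6, so div: -3*(x - 3) = 6.
Step 3. [-3*(x - 3) = 6] LHS = -3·(…); ÷-3 both sides, so div: x - 3 = -2.
Step 4. [x - 3 = -2] the outer -3 inverts by adding 3, so sub: x = 1.

Answer: x ∈ {1}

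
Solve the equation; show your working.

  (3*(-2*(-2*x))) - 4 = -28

Step 1. [(3*(-2*(-2*x))) - 4 = -28] 4 comes off first (add 4). So sub: 3*(-2*(-2*x)) = -24.
Step 2. [3*(-2*(-2*x)) = -24] LHS = 3·(…); ÷3 both sides. So div: -2*(-2*x) = -8.
Step 3. [-2*(-2*x) = -8] -2 out front; divide by -2 ⇒ div: -2*x = 4.
Step 4. [-2*x = 4] -2·(inner) — divide through by -2, so div: x = -2.

Answer: x ∈ {-2}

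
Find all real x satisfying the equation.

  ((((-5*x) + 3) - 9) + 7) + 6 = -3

Step 1. [((((-5*x) + 3) - 9) + 7) + 6 = -3] subtract 6: x sits inside (… + 6), so sub: (((-5*x) + 3) - 9) + 7 = -9.
Step 2. [(((-5*x) + 3) - 9) + 7 = -9] the outer +7 inverts by subtracting 7, so sub: ((-5*x) + 3) - 9 = -16.
Step 3. [((-5*x) + 3) - 9 = -16] peel the -9: add 9 from each side. So sub: (-5*x) + 3 = -7.
Step 4. [(-5*x) + 3 = -7] +3 is outermost — subtract 3 both sides ⇒ sub: -5*x = -10.
Step 5. [-5*x = -10] -5 out front; divide by -5. So div: x = 2.

Answer: x ∈ {2}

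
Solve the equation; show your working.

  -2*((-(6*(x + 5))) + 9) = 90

Step 1. [-2*((-(6*(x + 5))) + 9) = 90] -2·(inner) — divide through by -2. So div: (-(6*(x + 5))) + 9 = -45.
Step 2. [(-(6*(x + 5))) + 9 = -45] the outer +9 inverts by subtracting 9. So sub: -(6*(x + 5)) = -54.
Step 3. [-(6*(x + 5)) = -54] flip signs both sides. So neg: 6*(x + 5) = 54.
Step 4. [6*(x + 5) = 54] LHS = 6·(…); ÷6 both sides. So div: x + 5 = 9.
Step 5. [x + 5 = 9] peel the +5: subtract 5 from each side. So sub: x = 4.

Answer: x ∈ {4}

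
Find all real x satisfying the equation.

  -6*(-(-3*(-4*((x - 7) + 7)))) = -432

Step 1. [-6*(-(-3*(-4*((x - 7) + 7)))) = -432] -6 out front; divide by -6 ⇒ div: -(-3*(-4*((x - 7) + 7))) = 72.
Step 2. [-(-3*(-4*((x - 7) + 7))) = 72] flip signs both sides ⇒ neg: -3*(-4*((x - 7) + 7)) = -72.
Step 3. [-3*(-4*((x - 7) + 7)) = -72] leading coefficient -3: divide by -3 ⇒ div: -4*((x - 7) + 7) = 24.
Step 4. [-4*((x - 7) + 7) = 24] divide by the outer -4, so div: (x - 7) + 7 = -6.
Step 5. [(x - 7) + 7 = -6] the outer +7 inverts by subtracting 7 ⇒ sub: x - 7 = -13.
Step 6. [x - 7 = -13] the outer -7 inverts by adding 7. So sub: x = -6.

Answer: x ∈ {-6}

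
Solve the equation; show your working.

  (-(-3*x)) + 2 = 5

Step 1. [(-(-3*x)) + 2 = 5] peel the +2: subtract 2 from each side ⇒ sub: -(-3*x) = 3.
Step 2. [-(-3*x) = 3] flip signs both sides ⇒ neg: -3*x = -3.
Step 3. [-3*x = -3] LHS = -3·(…); ÷-3 both sides. So div: x = 1.

Answer: x ∈ {1}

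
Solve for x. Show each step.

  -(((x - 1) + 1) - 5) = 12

Step 1. [-(((x - 1) + 1) - 5) = 12] LHS negated; negate both sides, so neg: ((x - 1) + 1) - 5 = -12.
Step 2. [((x - 1) + 1) - 5 = -12] peel the -5: add 5 from each side ⇒ sub: (x - 1) + 1 = -7.
Step 3. [(x - 1) + 1 = -7] peel the +1: subtract 1 from each side. So sub: x - 1 = -8.
Step 4. [x - 1 = -8] the outer -1 inverts by adding 1. So sub: x = -7.

Answer: x ∈ {-7}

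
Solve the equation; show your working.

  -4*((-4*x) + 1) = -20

Step 1. [-4*((-4*x) + 1) = -20] LHS = -4·(…); ÷-4 both sides ⇒ div: (-4*x) + 1 = 5.
Step 2. [(-4*x) + 1 = 5] 1 comes off first (subtract 1). So sub: -4*x = 4.
Step 3. [-4*x = 4] divide by the outer -4, so div: x = -1.

Answer: x ∈ {-1}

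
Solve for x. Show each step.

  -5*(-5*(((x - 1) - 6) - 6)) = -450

Step 1. [-5*(-5*(((x - 1) - 6) - 6)) = -450] leading coefficient -5: divide by -5 ⇒ div: -5*(((x - 1) - 6) - 6) = 90.
Step 2. [-5*(((x - 1) - 6) - 6) = 90] -5·(inner) — divide through by -5. So div: ((x - 1) - 6) - 6 = -18.
Step 3. [((x - 1) - 6) - 6 = -18] add 6: x sits inside (… - 6), so sub: (x - 1) - 6 = -12.
Step 4. [(x - 1) - 6 = -12] 6 comes off first (add 6). So sub: x - 1 = -6.
Step 5. [x - 1 = -6] the outer -1 inverts by adding 1 ⇒ sub: x = -5.

Answer: x ∈ {-5}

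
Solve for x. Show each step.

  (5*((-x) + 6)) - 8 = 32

Step 1. [(5*((-x) + 6)) - 8 = 32] add 8: x sits inside (… - 8), so sub: 5*((-x) + 6) = 40.
Step 2. [5*((-x) + 6) = 40] divide by the outer 5. So div: (-x) + 6 = 8.
Step 3. [(-x) + 6 = 8] peel the +6: subtract 6 from each side ⇒ sub: -x = 2.
Step 4. [-x = 2] LHS negated; negate both sides. So neg: x = -2.

Answer: x ∈ {-2}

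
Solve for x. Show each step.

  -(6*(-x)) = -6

Step 1. [-(6*(-x)) = -6] flip signs both sides ⇒ neg: 6*(-x) = 6.
Step 2. [6*(-x) = 6] 6 out front; divide by 6 ⇒ div: -x = 1.
Step 3. [-x = 1] flip signs both sides ⇒ neg: x = -1.

Answer: x ∈ {-1}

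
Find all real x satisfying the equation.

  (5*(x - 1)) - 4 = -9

Step 1. [(5*(x - 1)) - 4 = -9] peel the -4: add 4 from each side, so sub: 5*(x - 1) = -5.
Step 2. [5*(x - 1) = -5] leading coefficient 5: divide by 5 ⇒ div: x - 1 = -1.
Step 3. [x - 1 = -1] the outer -1 inverts by adding 1, so sub: x = 0.

Answer: x ∈ {0}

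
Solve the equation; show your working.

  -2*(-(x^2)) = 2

Step 1. [-2*(-(x^2)) = 2] -2 out front; divide by -2. So div: -(x^2) = -1.
Step 2. [-(x^2) = -1] leading − — multiply by −1. So neg: x^2 = 1.
Step 3. [x^2 = 1] √ both sides: 1 ≥ 0 gives two branches. So sqrt: x = 1 or -1.

Answer: x ∈ {-1, 1}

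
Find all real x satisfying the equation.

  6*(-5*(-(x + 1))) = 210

Step 1. [6*(-5*(-(x + 1))) = 210] 6 out front; divide by 6 ⇒ div: -5*(-(x + 1)) = 35.
Step 2. [-5*(-(x + 1)) = 35] LHS = -5·(…); ÷-5 both sides. So div: -(x + 1) = -7.
Step 3. [-(x + 1) = -7] LHS negated; negate both sides, so neg: x + 1 = 7.
Step 4. [x + 1 = 7] +1 is outermost — subtract 1 both sides ⇒ sub: x = 6.

Answer: x ∈ {6}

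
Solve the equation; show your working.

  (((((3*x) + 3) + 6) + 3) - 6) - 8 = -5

Step 1. [(((((3*x) + 3) + 6) + 3) - 6) - 8 = -5] -8 is outermost — add 8 both sides ⇒ sub: ((((3*x) + 3) + 6) + 3) - 6 = 3.
Step 2. [((((3*x) + 3) + 6) + 3) - 6 = 3] -6 is outermost — add 6 both sides. So sub: (((3*x) + 3) + 6) + 3 = 9.
Step 3. [(((3*x) + 3) + 6) + 3 = 9] 3 comes off first (subtract 3) ⇒ sub: ((3*x) + 3) + 6 = 6.
Step 4. [((3*x) + 3) + 6 = 6] subtract 6: x sits inside (… + 6). So sub: (3*x) + 3 = 0.
Step 5. [(3*x) + 3 = 0] common factor 3 (LHS and 0) — divide through, so factor: x + 1 = 0.
Step 6. [x + 1 = 0] peel the +1: subtract 1 from each side. So sub: x = -1.

Answer: x ∈ {-1}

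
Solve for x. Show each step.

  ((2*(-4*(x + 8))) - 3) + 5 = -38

Step 1. [((2*(-4*(x + 8))) - 3) + 5 = -38] the outer +5 inverts by subtracting 5, so sub: (2*(-4*(x + 8))) - 3 = -43.
Step 2. [(2*(-4*(x + 8))) - 3 = -43] add 3: x sits inside (… - 3), so sub: 2*(-4*(x + 8)) = -40.
Step 3. [2*(-4*(x + 8)) = -40] LHS = 2·(…); ÷2 both sides. So div: -4*(x + 8) = -20.
Step 4. [-4*(x + 8) = -20] divide by the outer -4. So div: x + 8 = 5.
Step 5. [x + 8 = 5] 8 comes off first (subtract 8) ⇒ sub: x = -3.

Answer: x ∈ {-3}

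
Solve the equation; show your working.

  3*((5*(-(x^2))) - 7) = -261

Step 1. [3*((5*(-(x^2))) - 7) = -261] LHS = 3·(…); ÷3 both sides. So div: (5*(-(x^2))) - 7 = -87.
Step 2. [(5*(-(x^2))) - 7 = -87] 7 comes off first (add 7) ⇒ sub: 5*(-(x^2)) = -80.
Step 3. [5*(-(x^2)) = -80] leading coefficient 5: divide by 5 ⇒ div: -(x^2) = -16.
Step 4. [-(x^2) = -16] flip signs both sides ⇒ neg: x^2 = 16.
Step 5. [x^2 = 16] √ both sides: 16 ≥ 0 gives two branches. So sqrt: x = 4 or -4.

Answer: x ∈ {-4, 4}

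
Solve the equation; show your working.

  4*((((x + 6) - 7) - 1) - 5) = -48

Step 1. [4*((((x + 6) - 7) - 1) - 5) = -48] 4·(inner) — divide through by 4, so div: (((x + 6) - 7) - 1) - 5 = -12.
Step 2. [(((x + 6) - 7) - 1) - 5 = -12] add 5: x sits inside (… - 5) ⇒ sub: ((x + 6) - 7) - 1 = -7.
Step 3. [((x + 6) - 7) - 1 = -7] -1 is outermost — add 1 both sides ⇒ sub: (x + 6) - 7 = -6.
Step 4. [(x + 6) - 7 = -6] -7 is outermost — add 7 both sides. So sub: x + 6 = 1.
Step 5. [x + 6 = 1] subtract 6: x sits inside (… + 6) ⇒ sub: x = -5.

Answer: x ∈ {-5}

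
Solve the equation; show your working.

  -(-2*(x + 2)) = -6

Step 1. [-(-2*(x + 2)) = -6] leading − — multiply by −1. So neg: -2*(x + 2) = 6.
Step 2. [-2*(x + 2) = 6] -2·(inner) — divide through by -2 ⇒ div: x + 2 = -3.
Step 3. [x + 2 = -3] 2 comes off first (subtract 2) ⇒ sub: x = -5.

Answer: x ∈ {-5}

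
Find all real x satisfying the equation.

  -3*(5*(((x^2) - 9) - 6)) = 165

Step 1. [-3*(5*(((x^2) - 9) - 6)) = 165] -3·(inner) — divide through by -3. So div: 5*(((x^2) - 9) - 6) = -55.
Step 2. [5*(((x^2) - 9) - 6) = -55] 5 out front; divide by 5, so div: ((x^2) - 9) - 6 = -11.
Step 3. [((x^2) - 9) - 6 = -11] add 6: x sits inside (… - 6). So sub: (x^2) - 9 = -5.
Step 4. [(x^2) - 9 = -5] -9 is outermost — add 9 both sides. So sub: x^2 = 4.
Step 5. [x^2 = 4] √ both sides: 4 ≥ 0 gives two branches ⇒ sqrt: x = 2 or -2.

Answer: x ∈ {-2, 2}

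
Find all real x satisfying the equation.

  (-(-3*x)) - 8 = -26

Step 1. [(-(-3*x)) - 8 = -26] 8 comes off first (add 8), so sub: -(-3*x) = -18.
Step 2. [-(-3*x) = -18] leading − — multiply by −1 ⇒ neg: -3*x = 18.
Step 3. [-3*x = 18] -3·(inner) — divide through by -3, so div: x = -6.

Answer: x ∈ {-6}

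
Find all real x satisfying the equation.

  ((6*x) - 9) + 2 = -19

Step 1. [((6*x) - 9) + 2 = -19] +2 is outermost — subtract 2 both sides. So sub: (6*x) - 9 = -21.
Step 2. [(6*x) - 9 = -21] 9 comes off first (add 9) ⇒ sub: 6*x = -12.
Step 3. [6*x = -12] 6·(inner) — divide through by 6 ⇒ div: x = -2.

Answer: x ∈ {-2}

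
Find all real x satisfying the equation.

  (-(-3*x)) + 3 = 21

Step 1. [(-(-3*x)) + 3 = 21] 3 comes off first (subtract 3) ⇒ sub: -(-3*x) = 18.
Step 2. [-(-3*x) = 18] flip signs both sides ⇒ neg: -3*x = -18.
Step 3. [-3*x = -18] leading coefficient -3: divide by -3 ⇒ div: x = 6.

Answer: x ∈ {6}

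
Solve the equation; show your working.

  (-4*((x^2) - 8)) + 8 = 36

Step 1. [(-4*((x^2) - 8)) + 8 = 36] common factor -4 (LHS and 36) — divide through, so factor: ((x^2) - 8) - 2 = -9.
Step 2. [((x^2) - 8) - 2 = -9] 2 comes off first (add 2), so sub: (x^2) - 8 = -7.
Step 3. [(x^2) - 8 = -7] -8 is outermost — add 8 both sides ⇒ sub: x^2 = 1.
Step 4. [x^2 = 1] √ both sides: 1 ≥ 0 gives two branches. So sqrt: x = 1 or -1.

Answer: x ∈ {-1, 1}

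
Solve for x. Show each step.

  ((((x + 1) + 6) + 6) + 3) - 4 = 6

Step 1. [((((x + 1) + 6) + 6) + 3) - 4 = 6] peel the -4: add 4 from each side ⇒ sub: (((x + 1) + 6) + 6) + 3 = 10.
Step 2. [(((x + 1) + 6) + 6) + 3 = 10] +3 is outermost — subtract 3 both sides ⇒ sub: ((x + 1) + 6) + 6 = 7.
Step 3. [((x + 1) + 6) + 6 = 7] +6 is outermost — subtract 6 both sides, so sub: (x + 1) + 6 = 1.
Step 4. [(x + 1) + 6 = 1] the outer +6 inverts by subtracting 6 ⇒ sub: x + 1 = -5.
Step 5. [x + 1 = -5] the outer +1 inverts by subtracting 1. So sub: x = -6.

Answer: x ∈ {-6}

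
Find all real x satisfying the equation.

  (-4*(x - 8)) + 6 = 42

Step 1. [(-4*(x - 8)) + 6 = 42] the outer +6 inverts by subtracting 6 ⇒ sub: -4*(x - 8) = 36.
Step 2. [-4*(x - 8) = 36] -4·(inner) — divide through by -4. So div: x - 8 = -9.
Step 3. [x - 8 = -9] 8 comes off first (add 8), so sub: x = -1.

Answer: x ∈ {-1}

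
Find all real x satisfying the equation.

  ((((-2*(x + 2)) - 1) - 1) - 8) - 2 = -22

Step 1. [((((-2*(x + 2)) - 1) - 1) - 8) - 2 = -22] 2 comes off first (add 2). So sub: (((-2*(x + 2)) - 1) - 1) - 8 = -20.
Step 2. [(((-2*(x + 2)) - 1) - 1) - 8 = -20] -8 is outermost — add 8 both sides. So sub: ((-2*(x + 2)) - 1) - 1 = -12.
Step 3. [((-2*(x + 2)) - 1) - 1 = -12] add 1: x sits inside (… - 1) ⇒ sub: (-2*(x + 2)) - 1 = -11.
Step 4. [(-2*(x + 2)) - 1 = -11] the outer -1 inverts by adding 1, so sub: -2*(x + 2) = -10.
Step 5. [-2*(x + 2) = -10] leading coefficient -2: divide by -2 ⇒ div: x + 2 = 5.
Step 6. [x + 2 = 5] the outer +2 inverts by subtracting 2 ⇒ sub: x = 3.

Answer: x ∈ {3}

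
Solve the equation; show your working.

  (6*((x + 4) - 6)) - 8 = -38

Step 1. [(6*((x + 4) - 6)) - 8 = -38] peel the -8: add 8 from each side ⇒ sub: 6*((x + 4) - 6) = -30.
Step 2. [6*((x + 4) - 6) = -30] 6 out front; divide by 6, so div: (x + 4) - 6 = -5.
Step 3. [(x + 4) - 6 = -5] peel the -6: add 6 from each side ⇒ sub: x + 4 = 1.
Step 4. [x + 4 = 1] subtract 4: x sits inside (… + 4), so sub: x = -3.

Answer: x ∈ {-3}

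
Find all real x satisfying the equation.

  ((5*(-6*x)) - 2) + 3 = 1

Step 1. [((5*(-6*x)) - 2) + 3 = 1] 3 comes off first (subtract 3). So sub: (5*(-6*x)) - 2 = -2.
Step 2. [(5*(-6*x)) - 2 = -2] 2 comes off first (add 2), so sub: 5*(-6*x) = 0.
Step 3. [5*(-6*x) = 0] LHS = 5·(…); ÷5 both sides. So div: -6*x = 0.
Step 4. [-6*x = 0] divide by the outer -6 ⇒ div: x = 0.

Answer: x ∈ {0}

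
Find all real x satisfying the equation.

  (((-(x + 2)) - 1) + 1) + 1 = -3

Step 1. [(((-(x + 2)) - 1) + 1) + 1 = -3] the outer +1 inverts by subtracting 1 ⇒ sub: ((-(x + 2)) - 1) + 1 = -4.
Step 2. [((-(x + 2)) - 1) + 1 = -4] 1 comes off first (subtract 1), so sub: (-(x + 2)) - 1 = -5.
Step 3. [(-(x + 2)) - 1 = -5] peel the -1: add 1 from each side ⇒ sub: -(x + 2) = -4.
Step 4. [-(x + 2) = -4] leading − — multiply by −1, so neg: x + 2 = 4.
Step 5. [x + 2 = 4] +2 is outermost — subtract 2 both sides, so sub: x = 2.

Answer: x ∈ {2}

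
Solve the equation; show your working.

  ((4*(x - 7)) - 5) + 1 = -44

Step 1. [((4*(x - 7)) - 5) + 1 = -44] +1 is outermost — subtract 1 both sides. So sub: (4*(x - 7)) - 5 = -45.
Step 2. [(4*(x - 7)) - 5 = -45] the outer -5 inverts by adding 5, so sub: 4*(x - 7) = -40.
Step 3. [4*(x - 7) = -40] LHS = 4·(…); ÷4 both sides, so div: x - 7 = -10.
Step 4. [x - 7 = -10] peel the -7: add 7 from each side ⇒ sub: x = -3.

Answer: x ∈ {-3}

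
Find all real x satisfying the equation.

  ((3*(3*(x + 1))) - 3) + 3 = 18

Step 1. [((3*(3*(x + 1))) - 3) + 3 = 18] subtract 3: x sits inside (… + 3) ⇒ sub: (3*(3*(x + 1))) - 3 = 15.
Step 2. [(3*(3*(x + 1))) - 3 = 15] add 3: x sits inside (… - 3) ⇒ sub: 3*(3*(x + 1)) = 18.
Step 3. [3*(3*(x + 1)) = 18] 3·(inner) — divide through by 3. So div: 3*(x + 1) = 6.
Step 4. [3*(x + 1) = 6] divide by the outer 3, so div: x + 1 = 2.
Step 5. [x + 1 = 2] subtract 1: x sits inside (… + 1). So sub: x = 1.

Answer: x ∈ {1}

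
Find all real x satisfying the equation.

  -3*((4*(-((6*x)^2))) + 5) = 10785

Step 1. [-3*((4*(-((6*x)^2))) + 5) = 10785] -3·(inner) — divide through by -3 ⇒ div: (4*(-((6*x)^2))) + 5 = -3595.
Step 2. [(4*(-((6*x)^2))) + 5 = -3595] 5 comes off first (subtract 5) ⇒ sub: 4*(-((6*x)^2)) = -3600.
Step 3. [4*(-((6*x)^2)) = -3600] divide by the outer 4, so div: -((6*x)^2) = -900.
Step 4. [-((6*x)^2) = -900] leading − — multiply by −1 ⇒ neg: (6*x)^2 = 900.
Step 5. [(6*x)^2 = 900] LHS squared, RHS 900 ≥ 0: apply √ (±). So sqrt: 6*x = 30 or -30.
Step 6. [6*x = 30 or -30] divide by the outer 6 ⇒ div: x = 5 or -5.

Answer: x ∈ {-5, 5}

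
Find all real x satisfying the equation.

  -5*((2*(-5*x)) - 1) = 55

Step 1. [-5*((2*(-5*x)) - 1) = 55] -5 out front; divide by -5, so div: (2*(-5*x)) - 1 = -11.
Step 2. [(2*(-5*x)) - 1 = -11] the outer -1 inverts by adding 1. So sub: 2*(-5*x) = -10.
Step 3. [2*(-5*x) = -10] LHS = 2·(…); ÷2 both sides ⇒ div: -5*x = -5.
Step 4. [-5*x = -5] -5·(inner) — divide through by -5. So div: x = 1.

Answer: x ∈ {1}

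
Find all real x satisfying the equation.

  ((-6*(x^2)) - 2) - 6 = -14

Step 1. [((-6*(x^2)) - 2) - 6 = -14] add 6: x sits inside (… - 6), so sub: (-6*(x^2)) - 2 = -8.
Step 2. [(-6*(x^2)) - 2 = -8] -2 is outermost — add 2 both sides ⇒ sub: -6*(x^2) = -6.
Step 3. [-6*(x^2) = -6] -6·(inner) — divide through by -6. So div: x^2 = 1.
Step 4. [x^2 = 1] √ both sides: 1 ≥ 0 gives two branches, so sqrt: x = 1 or -1.

Answer: x ∈ {-1, 1}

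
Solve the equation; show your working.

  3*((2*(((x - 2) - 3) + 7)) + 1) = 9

Step 1. [3*((2*(((x - 2) - 3) + 7)) + 1) = 9] 3·(inner) — divide through by 3. So div: (2*(((x - 2) - 3) + 7)) + 1 = 3.
Step 2. [(2*(((x - 2) - 3) + 7)) + 1 = 3] +1 is outermost — subtract 1 both sides. So sub: 2*(((x - 2) - 3) + 7) = 2.
Step 3. [2*(((x - 2) - 3) + 7) = 2] divide by the outer 2, so div: ((x - 2) - 3) + 7 = 1.
Step 4. [((x - 2) - 3) + 7 = 1] the outer +7 inverts by subtracting 7 ⇒ sub: (x - 2) - 3 = -6.
Step 5. [(x - 2) - 3 = -6] the outer -3 inverts by adding 3. So sub: x - 2 = -3.
Step 6. [x - 2 = -3] the outer -2 inverts by adding 2 ⇒ sub: x = -1.

Answer: x ∈ {-1}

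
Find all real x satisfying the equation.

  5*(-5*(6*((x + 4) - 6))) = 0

Step 1. [5*(-5*(6*((x + 4) - 6))) = 0] 5 out front; divide by 5, so div: -5*(6*((x + 4) - 6)) = 0.
Step 2. [-5*(6*((x + 4) - 6)) = 0] -5 out front; divide by -5, so div: 6*((x + 4) - 6) = 0.
Step 3. [6*((x + 4) - 6) = 0] LHS = 6·(…); ÷6 both sides. So div: (x + 4) - 6 = 0.
Step 4. [(x + 4) - 6 = 0] the outer -6 inverts by adding 6 ⇒ sub: x + 4 = 6.
Step 5. [x + 4 = 6] 4 comes off first (subtract 4). So sub: x = 2.

Answer: x ∈ {2}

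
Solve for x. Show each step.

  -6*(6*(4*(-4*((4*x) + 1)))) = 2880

Step 1. [-6*(6*(4*(-4*((4*x) + 1)))) = 2880] LHS = -6·(…); ÷-6 both sides ⇒ div: 6*(4*(-4*((4*x) + 1))) = -480.
Step 2. [6*(4*(-4*((4*x) + 1))) = -480] 6·(inner) — divide through by 6. So div: 4*(-4*((4*x) + 1)) = -80.
Step 3. [4*(-4*((4*x) + 1)) = -80] leading coefficient 4: divide by 4, so div: -4*((4*x) + 1) = -20.
Step 4. [-4*((4*x) + 1) = -20] -4·(inner) — divide through by -4 ⇒ div: (4*x) + 1 = 5.
Step 5. [(4*x) + 1 = 5] peel the +1: subtract 1 from each side, so sub: 4*x = 4.
Step 6. [4*x = 4] divide by the outer 4 ⇒ div: x = 1.

Answer: x ∈ {1}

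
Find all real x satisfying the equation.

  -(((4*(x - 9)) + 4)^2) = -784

Step 1. [-(((4*(x - 9)) + 4)^2) = -784] leading − — multiply by −1 ⇒ neg: ((4*(x - 9)) + 4)^2 = 784.
Step 2. [((4*(x - 9)) + 4)^2 = 784] LHS squared, RHS 784 ≥ 0: apply √ (±). So sqrt: (4*(x - 9)) + 4 = 28 or -28.
Step 3. [(4*(x - 9)) + 4 = 28 or -28] subtract 4: x sits inside (… + 4). So sub: 4*(x - 9) = 24 or -32.
Step 4. [4*(x - 9) = 24 or -32] divide by the outer 4. So div: x - 9 = 6 or -8.
Step 5. [x - 9 = 6 or -8] 9 comes off first (add 9). So sub: x = 15 or 1.

Answer: x ∈ {1, 15}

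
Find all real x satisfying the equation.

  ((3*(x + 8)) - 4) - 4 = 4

Step 1. [((3*(x + 8)) - 4) - 4 = 4] peel the -4: add 4 from each side, so sub: (3*(x + 8)) - 4 = 8.
Step 2. [(3*(x + 8)) - 4 = 8] -4 is outermost — add 4 both sides, so sub: 3*(x + 8) = 12.
Step 3. [3*(x + 8) = 12] divide by the outer 3, so div: x + 8 = 4.
Step 4. [x + 8 = 4] subtract 8: x sits inside (… + 8) ⇒ sub: x = -4.

Answer: x ∈ {-4}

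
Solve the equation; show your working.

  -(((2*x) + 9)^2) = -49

Step 1. [-(((2*x) + 9)^2) = -49] flip signs both sides, so neg: ((2*x) + 9)^2 = 49.
Step 2. [((2*x) + 9)^2 = 49] 49 ≥ 0, LHS is (·)² — take ±√, so sqrt: (2*x) + 9 = 7 or -7.
Step 3. [(2*x) + 9 = 7 or -7] peel the +9: subtract 9 from each side ⇒ sub: 2*x = -2 or -16.
Step 4. [2*x = -2 or -16] 2·(inner) — divide through by 2 ⇒ div: x = -1 or -8.

Answer: x ∈ {-8, -1}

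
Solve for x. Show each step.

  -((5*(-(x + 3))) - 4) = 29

Step 1. [-((5*(-(x + 3))) - 4) = 29] leading − — multiply by −1. So neg: (5*(-(x + 3))) - 4 = -29.
Step 2. [(5*(-(x + 3))) - 4 = -29] add 4: x sits inside (… - 4). So sub: 5*(-(x + 3)) = -25.
Step 3. [5*(-(x + 3)) = -25] 5·(inner) — divide through by 5. So div: -(x + 3) = -5.
Step 4. [-(x + 3) = -5] leading − — multiply by −1, so neg: x + 3 = 5.
Step 5. [x + 3 = 5] +3 is outermost — subtract 3 both sides. So sub: x = 2.

Answer: x ∈ {2}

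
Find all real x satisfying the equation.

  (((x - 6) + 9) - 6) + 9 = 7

Step 1. [(((x - 6) + 9) - 6) + 9 = 7] the outer +9 inverts by subtracting 9. So sub: ((x - 6) + 9) - 6 = -2.
Step 2. [((x - 6) + 9) - 6 = -2] the outer -6 inverts by adding 6 ⇒ sub: (x - 6) + 9 = 4.
Step 3. [(x - 6) + 9 = 4] the outer +9 inverts by subtracting 9 ⇒ sub: x - 6 = -5.
Step 4. [x - 6 = -5] peel the -6: add 6 from each side ⇒ sub: x = 1.

Answer: x ∈ {1}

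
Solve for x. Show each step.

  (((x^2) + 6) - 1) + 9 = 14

Step 1. [(((x^2) + 6) - 1) + 9 = 14] the outer +9 inverts by subtracting 9 ⇒ sub: ((x^2) + 6) - 1 = 5.
Step 2. [((x^2) + 6) - 1 = 5] peel the -1: add 1 from each side ⇒ sub: (x^2) + 6 = 6.
Step 3. [(x^2) + 6 = 6] subtract 6: x sits inside (… + 6). So sub: x^2 = 0.
Step 4. [x^2 = 0] LHS squared, RHS 0 ≥ 0: apply √ (±). So sqrt: x = 0.

Answer: x ∈ {0}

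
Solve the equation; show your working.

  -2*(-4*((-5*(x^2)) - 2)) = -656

Step 1. [-2*(-4*((-5*(x^2)) - 2)) = -656] leading coefficient -2: divide by -2, so div: -4*((-5*(x^2)) - 2) = 328.
Step 2. [-4*((-5*(x^2)) - 2) = 328] -4·(inner) — divide through by -4. So div: (-5*(x^2)) - 2 = -82.
Step 3. [(-5*(x^2)) - 2 = -82] 2 comes off first (add 2) ⇒ sub: -5*(x^2) = -80.
Step 4. [-5*(x^2) = -80] -5 out front; divide by -5. So div: x^2 = 16.
Step 5. [x^2 = 16] √ both sides: 16 ≥ 0 gives two branches. So sqrt: x = 4 or -4.

Answer: x ∈ {-4, 4}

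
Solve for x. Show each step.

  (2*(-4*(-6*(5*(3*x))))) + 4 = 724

Step 1. [(2*(-4*(-6*(5*(3*x))))) + 4 = 724] subtract 4: x sits inside (… + 4). So sub: 2*(-4*(-6*(5*(3*x)))) = 720.
Step 2. [2*(-4*(-6*(5*(3*x)))) = 720] leading coefficient 2: divide by 2, so div: -4*(-6*(5*(3*x))) = 360.
Step 3. [-4*(-6*(5*(3*x))) = 360] -4 out front; divide by -4. So div: -6*(5*(3*x)) = -90.
Step 4. [-6*(5*(3*x)) = -90] -6·(inner) — divide through by -6. So div: 5*(3*x) = 15.
Step 5. [5*(3*x) = 15] divide by the outer 5 ⇒ div: 3*x = 3.
Step 6. [3*x = 3] leading coefficient 3: divide by 3. So div: x = 1.

Answer: x ∈ {1}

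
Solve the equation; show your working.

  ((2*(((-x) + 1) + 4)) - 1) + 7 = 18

Step 1. [((2*(((-x) + 1) + 4)) - 1) + 7 = 18] subtract 7: x sits inside (… + 7). So sub: (2*(((-x) + 1) + 4)) - 1 = 11.
Step 2. [(2*(((-x) + 1) + 4)) - 1 = 11] -1 is outermost — add 1 both sides. So sub: 2*(((-x) + 1) + 4) = 12.
Step 3. [2*(((-x) + 1) + 4) = 12] divide by the outer 2 ⇒ div: ((-x) + 1) + 4 = 6.
Step 4. [((-x) + 1) + 4 = 6] 4 comes off first (subtract 4), so sub: (-x) + 1 = 2.
Step 5. [(-x) + 1 = 2] the outer +1 inverts by subtracting 1, so sub: -x = 1.
Step 6. [-x = 1] flip signs both sides. So neg: x = -1.

Answer: x ∈ {-1}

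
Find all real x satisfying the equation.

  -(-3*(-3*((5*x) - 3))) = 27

Step 1. [-(-3*(-3*((5*x) - 3))) = 27] LHS negated; negate both sides ⇒ neg: -3*(-3*((5*x) - 3)) = -27.
Step 2. [-3*(-3*((5*x) - 3)) = -27] -3 out front; divide by -3. So div: -3*((5*x) - 3) = 9.
Step 3. [-3*((5*x) - 3) = 9] -3·(inner) — divide through by -3. So div: (5*x) - 3 = -3.
Step 4. [(5*x) - 3 = -3] 3 comes off first (add 3) ⇒ sub: 5*x = 0.
Step 5. [5*x = 0] 5·(inner) — divide through by 5, so div: x = 0.

Answer: x ∈ {0}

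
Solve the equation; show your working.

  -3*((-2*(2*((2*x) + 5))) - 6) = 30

Step 1. [-3*((-2*(2*((2*x) + 5))) - 6) = 30] -3 out front; divide by -3, so div: (-2*(2*((2*x) + 5))) - 6 = -10.
Step 2. [(-2*(2*((2*x) + 5))) - 6 = -10] -2 | LHS and -2 | -10: pull -2 out, so factor: (2*((2*x) + 5)) + 3 = 5.
Step 3. [(2*((2*x) + 5)) + 3 = 5] peel the +3: subtract 3 from each side, so sub: 2*((2*x) + 5) = 2.
Step 4. [2*((2*x) + 5) = 2] LHS = 2·(…); ÷2 both sides ⇒ div: (2*x) + 5 = 1.
Step 5. [(2*x) + 5 = 1] peel the +5: subtract 5 from each side ⇒ sub: 2*x = -4.
Step 6. [2*x = -4] 2 out front; divide by 2. So div: x = -2.

Answer: x ∈ {-2}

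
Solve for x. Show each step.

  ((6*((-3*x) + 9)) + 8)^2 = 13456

Step 1. [((6*((-3*x) + 9)) + 8)^2 = 13456] 13456 ≥ 0, LHS is (·)² — take ±√. So sqrt: (6*((-3*x) + 9)) + 8 = 116 or -116.
Step 2. [(6*((-3*x) + 9)) + 8 = 116 or -116] peel the +8: subtract 8 from each side. So sub: 6*((-3*x) + 9) = 108 or -124.
Step 3. [6*((-3*x) + 9) = 108 or -124] leading coefficient 6: divide by 6 ⇒ div: (-3*x) + 9 = 18 or -62/3.
Step 4. [(-3*x) + 9 = 18 or -62/3] peel the +9: subtract 9 from each side ⇒ sub: -3*x = 9 or -89/3.
Step 5. [-3*x = 9 or -89/3] LHS = -3·(…); ÷-3 both sides ⇒ div: x = -3 or 89/9.

Answer: x ∈ {-3, 89/9}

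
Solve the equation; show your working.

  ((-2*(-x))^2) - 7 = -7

Step 1. [((-2*(-x))^2) - 7 = -7] -7 is outermost — add 7 both sides ⇒ sub: (-2*(-x))^2 = 0.
Step 2. [(-2*(-x))^2 = 0] √ both sides: 0 ≥ 0 gives two branches ⇒ sqrt: -2*(-x) = 0.
Step 3. [-2*(-x) = 0] LHS = -2·(…); ÷-2 both sides ⇒ div: -x = 0.
Step 4. [-x = 0] leading − — multiply by −1 ⇒ neg: x = 0.

Answer: x ∈ {0}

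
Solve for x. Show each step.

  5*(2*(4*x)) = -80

Step 1. [5*(2*(4*x)) = -80] 5 out front; divide by 5, so div: 2*(4*x) = -16.
Step 2. [2*(4*x) = -16] 2·(inner) — divide through by 2, so div: 4*x = -8.
Step 3. [4*x = -8] 4 out front; divide by 4. So div: x = -2.

Answer: x ∈ {-2}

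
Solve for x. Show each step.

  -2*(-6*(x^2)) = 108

Step 1. [-2*(-6*(x^2)) = 108] LHS = -2·(…); ÷-2 both sides ⇒ div: -6*(x^2) = -54.
Step 2. [-6*(x^2) = -54] leading coefficient -6: divide by -6, so div: x^2 = 9.
Step 3. [x^2 = 9] LHS squared, RHS 9 ≥ 0: apply √ (±) ⇒ sqrt: x = 3 or -3.

Answer: x ∈ {-3, 3}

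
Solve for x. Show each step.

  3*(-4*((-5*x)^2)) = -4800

Step 1. [3*(-4*((-5*x)^2)) = -4800] 3·(inner) — divide through by 3. So div: -4*((-5*x)^2) = -1600.
Step 2. [-4*((-5*x)^2) = -1600] -4·(inner) — divide through by -4 ⇒ div: (-5*x)^2 = 400.
Step 3. [(-5*x)^2 = 400] LHS squared, RHS 400 ≥ 0: apply √ (±) ⇒ sqrt: -5*x = 20 or -20.
Step 4. [-5*x = 20 or -20] leading coefficient -5: divide by -5. So div: x = -4 or 4.

Answer: x ∈ {-4, 4}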